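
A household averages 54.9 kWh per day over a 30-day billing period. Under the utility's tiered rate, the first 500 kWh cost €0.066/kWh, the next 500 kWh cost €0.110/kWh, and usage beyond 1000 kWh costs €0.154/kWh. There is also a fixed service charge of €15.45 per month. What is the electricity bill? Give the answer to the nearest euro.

Usage = 54.9 kWh/day × 30 days = 1647 kWh
First 500 kWh × €0.066 = €33.00
Next 500 kWh × €0.110 = €55.00
Remaining 647 kWh × €0.154 = €99.64
Energy charge = €187.64; + service €15.45 = €203.09 ≈ €203

€203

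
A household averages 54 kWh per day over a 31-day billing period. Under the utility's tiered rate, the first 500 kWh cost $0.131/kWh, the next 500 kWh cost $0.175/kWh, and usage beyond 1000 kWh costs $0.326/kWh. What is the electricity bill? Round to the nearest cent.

Usage = 54 kWh/day × 31 days = 1674 kWh
First 500 kWh × $0.131 = $65.50
Next 500 kWh × $0.175 = $87.50
Remaining 674 kWh × $0.326 = $219.72
Total = $372.72

$372.72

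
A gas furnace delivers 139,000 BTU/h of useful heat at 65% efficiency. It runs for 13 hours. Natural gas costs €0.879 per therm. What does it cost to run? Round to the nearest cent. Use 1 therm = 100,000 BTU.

€24.44

Heat delivered = 139,000 BTU/h × 13 h = 1,807,000 BTU
Gas input = 1,807,000 / 0.65 = 2,780,000 BTU
= 2,780,000 / 100,000 = 27.8 therm
Cost = 27.8 × €0.879/therm = €24.44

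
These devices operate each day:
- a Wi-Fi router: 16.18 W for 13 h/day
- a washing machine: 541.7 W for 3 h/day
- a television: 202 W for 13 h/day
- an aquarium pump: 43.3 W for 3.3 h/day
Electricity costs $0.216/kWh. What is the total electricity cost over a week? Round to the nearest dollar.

$7

Wi-Fi router: 16.18 W × 13 h × 7 d = 1,472 Wh = 1.472 kWh
washing machine: 541.7 W × 3 h × 7 d = 11,376 Wh = 11.38 kWh
television: 202 W × 13 h × 7 d = 18,382 Wh = 18.38 kWh
aquarium pump: 43.3 W × 3.3 h × 7 d = 1,000 Wh = 1 kWh
Total energy = 1.472 + 11.38 + 18.38 + 1 = 32.23 kWh
Cost = 32.23 kWh × $0.216 = $6.96 ≈ $7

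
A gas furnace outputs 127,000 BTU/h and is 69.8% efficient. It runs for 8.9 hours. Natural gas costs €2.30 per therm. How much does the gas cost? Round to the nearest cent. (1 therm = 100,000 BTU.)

Heat delivered = 127,000 BTU/h × 8.9 h = 1,130,300 BTU
Gas input = 1,130,300 / 0.698 = 1,619,341 BTU
= 1,619,341 / 100,000 = 16.19 therm
Cost = 16.19 × €2.30/therm = €37.24

€37.24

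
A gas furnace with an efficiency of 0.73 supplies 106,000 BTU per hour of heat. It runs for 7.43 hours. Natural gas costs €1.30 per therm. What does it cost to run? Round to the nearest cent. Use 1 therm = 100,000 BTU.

€14.03

Heat delivered = 106,000 BTU/h × 7.43 h = 787,580 BTU
Gas input = 787,580 / 0.73 = 1,078,877 BTU
= 1,078,877 / 100,000 = 10.79 therm
Cost = 10.79 × €1.30/therm = €14.03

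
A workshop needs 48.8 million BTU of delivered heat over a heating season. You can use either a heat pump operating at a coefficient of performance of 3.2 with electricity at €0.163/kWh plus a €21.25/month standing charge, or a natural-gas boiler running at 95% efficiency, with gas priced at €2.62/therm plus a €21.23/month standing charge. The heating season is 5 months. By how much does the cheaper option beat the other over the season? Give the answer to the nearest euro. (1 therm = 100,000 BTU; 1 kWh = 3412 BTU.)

€617

Heat load = 48.8 × 10⁶ BTU = 48,800,000 BTU
Gas: input = 48,800,000 / 0.95 = 51,368,421 BTU = 513.7 therm → 513.7 × €2.62 = €1,345.85; + 5 × €21.23 standing = €1,452.00
Heat pump: 48,800,000 BTU / 3412 = 14,300 kWh heat; / 3.2 = 4,470 kWh in → × €0.163 = €728.53; + 5 × €21.25 standing = €834.78
Difference = |€1,452.00 − €834.78| = €617.22 ≈ €617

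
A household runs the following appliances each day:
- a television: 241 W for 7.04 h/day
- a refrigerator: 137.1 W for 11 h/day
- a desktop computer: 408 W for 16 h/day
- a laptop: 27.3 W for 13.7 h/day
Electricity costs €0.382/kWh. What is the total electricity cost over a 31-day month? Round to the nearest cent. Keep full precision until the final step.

€119.68

television: 241 W × 7.04 h × 31 d = 52,596 Wh = 52.6 kWh
refrigerator: 137.1 W × 11 h × 31 d = 46,751 Wh = 46.75 kWh
desktop computer: 408 W × 16 h × 31 d = 202,368 Wh = 202.4 kWh
laptop: 27.3 W × 13.7 h × 31 d = 11,594 Wh = 11.59 kWh
Total energy = 52.6 + 46.75 + 202.4 + 11.59 = 313.3 kWh
Cost = 313.3 kWh × €0.382 = €119.68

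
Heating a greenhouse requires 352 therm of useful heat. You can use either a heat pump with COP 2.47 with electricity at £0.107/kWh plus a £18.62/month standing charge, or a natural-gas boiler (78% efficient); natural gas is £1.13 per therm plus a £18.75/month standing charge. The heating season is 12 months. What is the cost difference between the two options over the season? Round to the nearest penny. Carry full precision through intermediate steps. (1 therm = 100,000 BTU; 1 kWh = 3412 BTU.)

£64.60

Heat load = 352 therm × 100,000 = 35,200,000 BTU
Gas: input = 35,200,000 / 0.78 = 45,128,205 BTU = 451.3 therm → 451.3 × £1.13 = £509.95; + 12 × £18.75 standing = £734.95
Heat pump: 35,200,000 BTU / 3412 = 10,320 kWh heat; / 2.47 = 4,177 kWh in → × £0.107 = £446.91; + 12 × £18.62 standing = £670.35
Difference = |£734.95 − £670.35| = £64.60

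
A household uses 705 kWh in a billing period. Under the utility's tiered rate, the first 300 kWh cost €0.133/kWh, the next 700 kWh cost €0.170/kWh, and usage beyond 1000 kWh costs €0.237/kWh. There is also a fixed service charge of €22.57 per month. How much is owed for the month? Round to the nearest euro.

€131

First 300 kWh × €0.133 = €39.90
Next 405 kWh × €0.170 = €68.85
Remaining tier: 0 kWh (not reached)
Energy charge = €108.75; + service €22.57 = €131.32 ≈ €131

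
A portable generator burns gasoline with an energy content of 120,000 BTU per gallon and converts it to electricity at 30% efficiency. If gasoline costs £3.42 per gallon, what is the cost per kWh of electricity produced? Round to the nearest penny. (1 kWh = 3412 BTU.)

£0.32

Electrical output per gallon = 120,000 BTU × 0.30 / 3412 BTU/kWh = 10.55 kWh
Cost per kWh = £3.42 / 10.55 kWh = £0.324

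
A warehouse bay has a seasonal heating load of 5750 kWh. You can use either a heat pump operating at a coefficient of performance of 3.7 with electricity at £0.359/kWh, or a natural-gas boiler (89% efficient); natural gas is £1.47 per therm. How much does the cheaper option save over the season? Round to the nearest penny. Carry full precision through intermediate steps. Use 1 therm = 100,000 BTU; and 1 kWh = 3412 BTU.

£233.86

Heat load = 5750 kWh × 3412 = 19,619,000 BTU
Gas: input = 19,619,000 / 0.89 = 22,043,820 BTU = 220.4 therm → 220.4 × £1.47 = £324.04
Heat pump: 19,619,000 BTU / 3412 = 5,750 kWh heat; / 3.7 = 1,554 kWh in → × £0.359 = £557.91
Difference = |£324.04 − £557.91| = £233.86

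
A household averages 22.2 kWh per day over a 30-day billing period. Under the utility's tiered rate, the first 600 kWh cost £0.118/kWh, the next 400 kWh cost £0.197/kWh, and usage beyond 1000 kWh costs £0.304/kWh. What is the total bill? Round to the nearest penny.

£83.80

Usage = 22.2 kWh/day × 30 days = 666 kWh
First 600 kWh × £0.118 = £70.80
Next 66 kWh × £0.197 = £13.00
Remaining tier: 0 kWh (not reached)
Total = £83.80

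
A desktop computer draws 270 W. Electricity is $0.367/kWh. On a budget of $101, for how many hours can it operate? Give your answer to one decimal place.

1019.3 h

Energy budget = $101 / $0.367 per kWh = 275.2 kWh = 275,204 Wh
Runtime = 275,204 Wh / 270 W = 1,019 h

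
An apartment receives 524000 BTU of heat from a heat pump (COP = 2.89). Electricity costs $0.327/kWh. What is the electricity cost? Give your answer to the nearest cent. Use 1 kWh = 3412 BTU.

$17.38

Heat delivered = 524,000 BTU / 3412 = 153.6 kWh
Electrical input = 153.6 kWh / 2.89 = 53.14 kWh
Cost = 53.14 × $0.327/kWh = $17.38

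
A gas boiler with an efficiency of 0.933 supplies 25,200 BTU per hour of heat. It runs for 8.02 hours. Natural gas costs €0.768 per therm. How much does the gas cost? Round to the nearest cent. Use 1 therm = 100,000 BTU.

€1.66

Heat delivered = 25,200 BTU/h × 8.02 h = 202,104 BTU
Gas input = 202,104 / 0.933 = 216,617 BTU
= 216,617 / 100,000 = 2.166 therm
Cost = 2.166 × €0.768/therm = €1.66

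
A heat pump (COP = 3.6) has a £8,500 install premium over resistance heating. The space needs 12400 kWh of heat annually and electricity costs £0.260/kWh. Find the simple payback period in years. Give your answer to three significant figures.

3.65 years

Resistance: 12400 kWh × £0.260 = £3,224.00/yr
Heat pump: 12400 / 3.6 = 3444 kWh in → × £0.260 = £895.56/yr
Annual savings = £2,328.44
Payback = £8,500 / £2,328.44 = 3.65 years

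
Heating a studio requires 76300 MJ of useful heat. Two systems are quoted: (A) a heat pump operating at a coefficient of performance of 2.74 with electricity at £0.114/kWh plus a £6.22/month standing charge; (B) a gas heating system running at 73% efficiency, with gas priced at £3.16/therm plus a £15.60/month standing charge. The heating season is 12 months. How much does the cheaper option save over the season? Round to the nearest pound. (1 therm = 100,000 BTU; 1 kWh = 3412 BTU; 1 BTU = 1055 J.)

Heat load = 76300 MJ = 76,300,000,000 J / 1055 = 72,322,275 BTU
Gas: input = 72,322,275 / 0.73 = 99,071,609 BTU = 990.7 therm → 990.7 × £3.16 = £3,130.66; + 12 × £15.60 standing = £3,317.86
Heat pump: 72,322,275 BTU / 3412 = 21,200 kWh heat; / 2.74 = 7,736 kWh in → × £0.114 = £881.90; + 12 × £6.22 standing = £956.54
Difference = |£3,317.86 − £956.54| = £2,361.33 ≈ £2361

£2361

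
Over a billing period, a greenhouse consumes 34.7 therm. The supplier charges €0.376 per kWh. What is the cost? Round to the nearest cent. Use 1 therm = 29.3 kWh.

34.7 therm × (29.3 kWh/therm) = 1,017 kWh
Cost = 1,017 kWh × €0.376/kWh = €382.28

€382.28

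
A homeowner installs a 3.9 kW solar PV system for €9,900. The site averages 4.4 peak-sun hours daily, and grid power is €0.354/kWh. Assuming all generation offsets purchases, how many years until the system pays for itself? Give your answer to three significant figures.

4.47 years

Daily generation = 3.9 kW × 4.4 h = 17.16 kWh
Annual generation = 17.16 × 365 = 6263.4 kWh
Annual savings = 6263.4 × €0.354 = €2,217.24
Payback = €9,900 / €2,217.24 = 4.47 years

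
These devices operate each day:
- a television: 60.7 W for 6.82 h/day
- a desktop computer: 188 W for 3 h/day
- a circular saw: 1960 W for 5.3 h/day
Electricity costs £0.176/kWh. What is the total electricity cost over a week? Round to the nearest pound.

television: 60.7 W × 6.82 h × 7 d = 2,898 Wh = 2.898 kWh
desktop computer: 188 W × 3 h × 7 d = 3,948 Wh = 3.948 kWh
circular saw: 1960 W × 5.3 h × 7 d = 72,716 Wh = 72.72 kWh
Total energy = 2.898 + 3.948 + 72.72 = 79.56 kWh
Cost = 79.56 kWh × £0.176 = £14.00

£14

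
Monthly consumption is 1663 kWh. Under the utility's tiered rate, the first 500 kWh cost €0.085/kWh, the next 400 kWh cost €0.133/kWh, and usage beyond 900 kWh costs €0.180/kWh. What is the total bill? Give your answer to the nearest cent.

First 500 kWh × €0.085 = €42.50
Next 400 kWh × €0.133 = €53.20
Remaining 763 kWh × €0.180 = €137.34
Total = €233.04

€233.04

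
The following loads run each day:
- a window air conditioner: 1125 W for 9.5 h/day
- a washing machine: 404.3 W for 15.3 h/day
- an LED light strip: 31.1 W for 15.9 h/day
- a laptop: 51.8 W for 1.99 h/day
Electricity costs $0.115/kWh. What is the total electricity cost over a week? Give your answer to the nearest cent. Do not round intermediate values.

window air conditioner: 1125 W × 9.5 h × 7 d = 74,812 Wh = 74.81 kWh
washing machine: 404.3 W × 15.3 h × 7 d = 43,301 Wh = 43.3 kWh
LED light strip: 31.1 W × 15.9 h × 7 d = 3,461 Wh = 3.461 kWh
laptop: 51.8 W × 1.99 h × 7 d = 722 Wh = 0.7216 kWh
Total energy = 74.81 + 43.3 + 3.461 + 0.7216 = 122.3 kWh
Cost = 122.3 kWh × $0.115 = $14.06

$14.06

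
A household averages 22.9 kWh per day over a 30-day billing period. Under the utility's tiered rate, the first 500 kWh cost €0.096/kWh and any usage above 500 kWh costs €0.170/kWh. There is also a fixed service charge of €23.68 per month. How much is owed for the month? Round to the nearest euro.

€103

Usage = 22.9 kWh/day × 30 days = 687 kWh
First 500 kWh × €0.096 = €48.00
Remaining 187 kWh × €0.170 = €31.79
Energy charge = €79.79; + service €23.68 = €103.47 ≈ €103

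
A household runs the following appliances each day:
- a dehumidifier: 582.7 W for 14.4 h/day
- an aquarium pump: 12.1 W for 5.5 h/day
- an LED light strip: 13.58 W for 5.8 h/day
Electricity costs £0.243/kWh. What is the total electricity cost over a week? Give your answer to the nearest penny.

£14.52

dehumidifier: 582.7 W × 14.4 h × 7 d = 58,736 Wh = 58.74 kWh
aquarium pump: 12.1 W × 5.5 h × 7 d = 466 Wh = 0.4658 kWh
LED light strip: 13.58 W × 5.8 h × 7 d = 551 Wh = 0.5513 kWh
Total energy = 58.74 + 0.4658 + 0.5513 = 59.75 kWh
Cost = 59.75 kWh × £0.243 = £14.52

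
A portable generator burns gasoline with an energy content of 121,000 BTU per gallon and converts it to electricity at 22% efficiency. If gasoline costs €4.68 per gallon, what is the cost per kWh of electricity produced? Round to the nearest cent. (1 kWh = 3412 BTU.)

€0.60

Electrical output per gallon = 121,000 BTU × 0.22 / 3412 BTU/kWh = 7.802 kWh
Cost per kWh = €4.68 / 7.802 kWh = €0.600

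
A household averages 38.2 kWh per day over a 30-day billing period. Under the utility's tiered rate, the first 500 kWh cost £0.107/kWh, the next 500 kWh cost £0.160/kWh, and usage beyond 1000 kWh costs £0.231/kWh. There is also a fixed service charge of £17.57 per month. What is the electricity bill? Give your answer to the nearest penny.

£184.80

Usage = 38.2 kWh/day × 30 days = 1146 kWh
First 500 kWh × £0.107 = £53.50
Next 500 kWh × £0.160 = £80.00
Remaining 146 kWh × £0.231 = £33.73
Energy charge = £167.23; + service £17.57 = £184.80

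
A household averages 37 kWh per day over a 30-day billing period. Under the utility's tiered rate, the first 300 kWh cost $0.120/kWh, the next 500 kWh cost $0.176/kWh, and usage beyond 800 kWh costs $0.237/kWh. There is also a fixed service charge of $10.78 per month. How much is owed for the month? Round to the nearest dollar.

Usage = 37 kWh/day × 30 days = 1110 kWh
First 300 kWh × $0.120 = $36.00
Next 500 kWh × $0.176 = $88.00
Remaining 310 kWh × $0.237 = $73.47
Energy charge = $197.47; + service $10.78 = $208.25 ≈ $208

$208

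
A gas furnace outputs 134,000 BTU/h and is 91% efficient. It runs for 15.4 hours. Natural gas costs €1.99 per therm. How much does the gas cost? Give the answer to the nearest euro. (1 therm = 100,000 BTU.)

Heat delivered = 134,000 BTU/h × 15.4 h = 2,063,600 BTU
Gas input = 2,063,600 / 0.91 = 2,267,692 BTU
= 2,267,692 / 100,000 = 22.68 therm
Cost = 22.68 × €1.99/therm = €45.13 ≈ €45

€45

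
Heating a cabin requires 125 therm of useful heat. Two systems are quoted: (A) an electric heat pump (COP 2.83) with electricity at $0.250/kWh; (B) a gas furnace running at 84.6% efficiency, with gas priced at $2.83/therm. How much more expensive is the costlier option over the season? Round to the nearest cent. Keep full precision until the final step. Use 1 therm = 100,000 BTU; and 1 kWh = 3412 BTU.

$94.51

Heat load = 125 therm × 100,000 = 12,500,000 BTU
Gas: input = 12,500,000 / 0.846 = 14,775,414 BTU = 147.8 therm → 147.8 × $2.83 = $418.14
Heat pump: 12,500,000 BTU / 3412 = 3,664 kWh heat; / 2.83 = 1,295 kWh in → × $0.250 = $323.63
Difference = |$418.14 − $323.63| = $94.51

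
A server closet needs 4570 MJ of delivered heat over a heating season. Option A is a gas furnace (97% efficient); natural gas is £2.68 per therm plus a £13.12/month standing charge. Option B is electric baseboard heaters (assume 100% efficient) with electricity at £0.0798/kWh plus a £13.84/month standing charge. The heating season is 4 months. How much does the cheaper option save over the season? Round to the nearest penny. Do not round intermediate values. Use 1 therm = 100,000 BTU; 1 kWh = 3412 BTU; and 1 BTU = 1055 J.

Heat load = 4570 MJ = 4,570,000,000 J / 1055 = 4,331,754 BTU
Gas: input = 4,331,754 / 0.97 = 4,465,725 BTU = 44.66 therm → 44.66 × £2.68 = £119.68; + 4 × £13.12 standing = £172.16
Electric: 4,331,754 BTU / 3412 = 1,270 kWh → × £0.0798 = £101.31; + 4 × £13.84 standing = £156.67
Difference = |£172.16 − £156.67| = £15.49

£15.49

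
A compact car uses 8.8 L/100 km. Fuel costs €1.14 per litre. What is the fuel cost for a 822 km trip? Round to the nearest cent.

Fuel = 8.8 L/100 km × 822 km / 100 = 72.34 L
Cost = 72.34 L × €1.14/L = €82.46

€82.46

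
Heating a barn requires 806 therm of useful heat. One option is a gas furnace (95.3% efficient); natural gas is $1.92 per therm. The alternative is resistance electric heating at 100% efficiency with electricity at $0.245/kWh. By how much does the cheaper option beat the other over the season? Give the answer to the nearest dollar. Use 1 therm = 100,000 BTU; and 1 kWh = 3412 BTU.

$4164

Heat load = 806 therm × 100,000 = 80,600,000 BTU
Gas: input = 80,600,000 / 0.953 = 84,575,026 BTU = 845.8 therm → 845.8 × $1.92 = $1,623.84
Electric: 80,600,000 BTU / 3412 = 23,620 kWh → × $0.245 = $5,787.51
Difference = |$1,623.84 − $5,787.51| = $4,163.67 ≈ $4164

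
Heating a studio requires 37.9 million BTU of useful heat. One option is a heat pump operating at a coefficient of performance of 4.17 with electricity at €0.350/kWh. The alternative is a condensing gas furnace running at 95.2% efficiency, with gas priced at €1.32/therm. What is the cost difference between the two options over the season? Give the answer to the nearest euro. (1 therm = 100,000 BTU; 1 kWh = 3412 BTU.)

€407

Heat load = 37.9 × 10⁶ BTU = 37,900,000 BTU
Gas: input = 37,900,000 / 0.952 = 39,810,924 BTU = 398.1 therm → 398.1 × €1.32 = €525.50
Heat pump: 37,900,000 BTU / 3412 = 11,110 kWh heat; / 4.17 = 2,664 kWh in → × €0.350 = €932.31
Difference = |€525.50 − €932.31| = €406.81 ≈ €407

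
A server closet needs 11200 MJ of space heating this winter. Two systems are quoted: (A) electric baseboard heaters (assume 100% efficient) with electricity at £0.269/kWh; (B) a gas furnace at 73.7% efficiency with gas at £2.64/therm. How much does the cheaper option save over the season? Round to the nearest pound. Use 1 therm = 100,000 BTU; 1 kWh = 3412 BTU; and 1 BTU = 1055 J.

£457

Heat load = 11200 MJ = 11,200,000,000 J / 1055 = 10,616,114 BTU
Gas: input = 10,616,114 / 0.737 = 14,404,496 BTU = 144 therm → 144 × £2.64 = £380.28
Electric: 10,616,114 BTU / 3412 = 3,111 kWh → × £0.269 = £836.97
Difference = |£380.28 − £836.97| = £456.69 ≈ £457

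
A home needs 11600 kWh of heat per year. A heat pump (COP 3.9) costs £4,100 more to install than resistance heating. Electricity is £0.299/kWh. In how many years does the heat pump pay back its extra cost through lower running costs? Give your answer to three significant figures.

Resistance: 11600 kWh × £0.299 = £3,468.40/yr
Heat pump: 11600 / 3.9 = 2974 kWh in → × £0.299 = £889.33/yr
Annual savings = £2,579.07
Payback = £4,100 / £2,579.07 = 1.59 years

1.59 years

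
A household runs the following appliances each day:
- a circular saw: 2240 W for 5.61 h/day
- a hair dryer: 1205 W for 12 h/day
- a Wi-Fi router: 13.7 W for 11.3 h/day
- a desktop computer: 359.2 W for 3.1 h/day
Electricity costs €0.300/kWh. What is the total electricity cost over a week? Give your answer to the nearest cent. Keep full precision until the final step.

circular saw: 2240 W × 5.61 h × 7 d = 87,965 Wh = 87.96 kWh
hair dryer: 1205 W × 12 h × 7 d = 101,220 Wh = 101.2 kWh
Wi-Fi router: 13.7 W × 11.3 h × 7 d = 1,084 Wh = 1.084 kWh
desktop computer: 359.2 W × 3.1 h × 7 d = 7,795 Wh = 7.795 kWh
Total energy = 87.96 + 101.2 + 1.084 + 7.795 = 198.1 kWh
Cost = 198.1 kWh × €0.300 = €59.42

€59.42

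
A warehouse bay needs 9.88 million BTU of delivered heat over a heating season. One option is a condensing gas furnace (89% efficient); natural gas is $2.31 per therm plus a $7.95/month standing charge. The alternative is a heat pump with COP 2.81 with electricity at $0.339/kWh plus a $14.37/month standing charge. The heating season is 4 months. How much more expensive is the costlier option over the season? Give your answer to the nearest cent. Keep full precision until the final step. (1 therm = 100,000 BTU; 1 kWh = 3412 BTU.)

$118.58

Heat load = 9.88 × 10⁶ BTU = 9,880,000 BTU
Gas: input = 9,880,000 / 0.89 = 11,101,124 BTU = 111 therm → 111 × $2.31 = $256.44; + 4 × $7.95 standing = $288.24
Heat pump: 9,880,000 BTU / 3412 = 2,896 kWh heat; / 2.81 = 1,030 kWh in → × $0.339 = $349.33; + 4 × $14.37 standing = $406.81
Difference = |$288.24 − $406.81| = $118.58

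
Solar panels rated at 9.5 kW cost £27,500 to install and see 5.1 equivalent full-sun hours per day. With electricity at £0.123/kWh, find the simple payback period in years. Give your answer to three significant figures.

Daily generation = 9.5 kW × 5.1 h = 48.45 kWh
Annual generation = 48.45 × 365 = 17684 kWh
Annual savings = 17684 × £0.123 = £2,175.16
Payback = £27,500 / £2,175.16 = 12.6 years

12.6 years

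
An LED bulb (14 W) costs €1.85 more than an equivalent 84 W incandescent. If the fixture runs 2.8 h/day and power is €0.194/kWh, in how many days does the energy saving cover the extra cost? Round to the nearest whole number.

49 days

Power saved = 84 − 14 = 70 W
Daily energy saved = 70 W × 2.8 h = 196 Wh = 0.196 kWh
Daily savings = 0.196 × €0.194 = €0.0380
Payback = €1.85 / €0.0380 per day = 48.65 days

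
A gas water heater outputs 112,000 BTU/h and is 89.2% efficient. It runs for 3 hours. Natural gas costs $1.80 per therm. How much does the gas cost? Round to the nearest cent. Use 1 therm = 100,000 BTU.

Heat delivered = 112,000 BTU/h × 3 h = 336,000 BTU
Gas input = 336,000 / 0.892 = 376,682 BTU
= 376,682 / 100,000 = 3.767 therm
Cost = 3.767 × $1.80/therm = $6.78

$6.78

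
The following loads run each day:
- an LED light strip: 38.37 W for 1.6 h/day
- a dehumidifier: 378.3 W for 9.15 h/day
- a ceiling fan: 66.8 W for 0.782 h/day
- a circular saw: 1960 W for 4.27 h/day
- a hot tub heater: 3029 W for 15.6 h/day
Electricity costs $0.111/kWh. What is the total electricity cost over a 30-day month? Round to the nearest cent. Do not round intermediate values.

$197.12

LED light strip: 38.37 W × 1.6 h × 30 d = 1,842 Wh = 1.842 kWh
dehumidifier: 378.3 W × 9.15 h × 30 d = 103,843 Wh = 103.8 kWh
ceiling fan: 66.8 W × 0.782 h × 30 d = 1,567 Wh = 1.567 kWh
circular saw: 1960 W × 4.27 h × 30 d = 251,076 Wh = 251.1 kWh
hot tub heater: 3029 W × 15.6 h × 30 d = 1,417,572 Wh = 1,418 kWh
Total energy = 1.842 + 103.8 + 1.567 + 251.1 + 1,418 = 1,776 kWh
Cost = 1,776 kWh × $0.111 = $197.12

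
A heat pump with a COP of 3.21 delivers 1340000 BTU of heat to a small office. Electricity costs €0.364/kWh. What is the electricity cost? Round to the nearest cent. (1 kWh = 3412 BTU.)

€44.53

Heat delivered = 1,340,000 BTU / 3412 = 392.7 kWh
Electrical input = 392.7 kWh / 3.21 = 122.3 kWh
Cost = 122.3 × €0.364/kWh = €44.53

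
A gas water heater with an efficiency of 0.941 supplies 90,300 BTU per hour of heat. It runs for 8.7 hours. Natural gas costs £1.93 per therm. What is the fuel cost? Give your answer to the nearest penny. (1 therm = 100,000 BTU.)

Heat delivered = 90,300 BTU/h × 8.7 h = 785,610 BTU
Gas input = 785,610 / 0.941 = 834,867 BTU
= 834,867 / 100,000 = 8.349 therm
Cost = 8.349 × £1.93/therm = £16.11

£16.11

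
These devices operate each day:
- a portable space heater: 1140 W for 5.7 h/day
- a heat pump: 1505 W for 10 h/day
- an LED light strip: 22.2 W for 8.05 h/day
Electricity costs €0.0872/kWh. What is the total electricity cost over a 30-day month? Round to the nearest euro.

portable space heater: 1140 W × 5.7 h × 30 d = 194,940 Wh = 194.9 kWh
heat pump: 1505 W × 10 h × 30 d = 451,500 Wh = 451.5 kWh
LED light strip: 22.2 W × 8.05 h × 30 d = 5,361 Wh = 5.361 kWh
Total energy = 194.9 + 451.5 + 5.361 = 651.8 kWh
Cost = 651.8 kWh × €0.0872 = €56.84 ≈ €57

€57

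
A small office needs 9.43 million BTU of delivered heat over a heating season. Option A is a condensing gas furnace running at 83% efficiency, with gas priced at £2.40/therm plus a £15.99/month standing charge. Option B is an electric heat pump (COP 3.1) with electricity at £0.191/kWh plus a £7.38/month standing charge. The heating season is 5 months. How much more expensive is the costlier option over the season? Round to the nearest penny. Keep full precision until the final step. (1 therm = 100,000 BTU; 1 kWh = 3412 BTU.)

£145.44

Heat load = 9.43 × 10⁶ BTU = 9,430,000 BTU
Gas: input = 9,430,000 / 0.83 = 11,361,446 BTU = 113.6 therm → 113.6 × £2.40 = £272.67; + 5 × £15.99 standing = £352.62
Heat pump: 9,430,000 BTU / 3412 = 2,764 kWh heat; / 3.1 = 891.5 kWh in → × £0.191 = £170.28; + 5 × £7.38 standing = £207.18
Difference = |£352.62 − £207.18| = £145.44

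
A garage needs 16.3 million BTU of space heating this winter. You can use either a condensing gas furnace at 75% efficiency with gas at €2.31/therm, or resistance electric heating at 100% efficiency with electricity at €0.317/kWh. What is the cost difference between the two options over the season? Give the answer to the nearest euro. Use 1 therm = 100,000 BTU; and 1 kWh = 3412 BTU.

€1012

Heat load = 16.3 × 10⁶ BTU = 16,300,000 BTU
Gas: input = 16,300,000 / 0.75 = 21,733,333 BTU = 217.3 therm → 217.3 × €2.31 = €502.04
Electric: 16,300,000 BTU / 3412 = 4,777 kWh → × €0.317 = €1,514.39
Difference = |€502.04 − €1,514.39| = €1,012.35 ≈ €1012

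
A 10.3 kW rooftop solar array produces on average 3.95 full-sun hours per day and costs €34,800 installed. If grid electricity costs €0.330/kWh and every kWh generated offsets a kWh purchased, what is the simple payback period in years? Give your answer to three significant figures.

Daily generation = 10.3 kW × 3.95 h = 40.69 kWh
Annual generation = 40.69 × 365 = 14850 kWh
Annual savings = 14850 × €0.330 = €4,900.51
Payback = €34,800 / €4,900.51 = 7.1 years

7.10 years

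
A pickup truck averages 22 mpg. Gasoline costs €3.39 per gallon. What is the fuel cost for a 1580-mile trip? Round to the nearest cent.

€243.46

Fuel = 1580 mi / 22 mpg = 71.82 gal
Cost = 71.82 gal × €3.39/gal = €243.46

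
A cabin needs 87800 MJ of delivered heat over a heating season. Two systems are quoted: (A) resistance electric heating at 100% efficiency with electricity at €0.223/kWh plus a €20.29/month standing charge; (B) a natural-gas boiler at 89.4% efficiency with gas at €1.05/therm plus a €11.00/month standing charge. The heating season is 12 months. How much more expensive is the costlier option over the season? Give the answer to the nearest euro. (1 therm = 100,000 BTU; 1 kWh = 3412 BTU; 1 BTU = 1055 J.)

€4573

Heat load = 87800 MJ = 87,800,000,000 J / 1055 = 83,222,749 BTU
Gas: input = 83,222,749 / 0.894 = 93,090,323 BTU = 930.9 therm → 930.9 × €1.05 = €977.45; + 12 × €11.00 standing = €1,109.45
Electric: 83,222,749 BTU / 3412 = 24,390 kWh → × €0.223 = €5,439.24; + 12 × €20.29 standing = €5,682.72
Difference = |€1,109.45 − €5,682.72| = €4,573.27 ≈ €4573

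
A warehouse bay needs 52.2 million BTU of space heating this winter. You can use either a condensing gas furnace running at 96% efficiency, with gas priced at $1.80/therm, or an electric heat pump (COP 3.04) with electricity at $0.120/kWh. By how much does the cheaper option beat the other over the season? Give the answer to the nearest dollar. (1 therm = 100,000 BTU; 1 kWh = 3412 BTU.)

Heat load = 52.2 × 10⁶ BTU = 52,200,000 BTU
Gas: input = 52,200,000 / 0.96 = 54,375,000 BTU = 543.8 therm → 543.8 × $1.80 = $978.75
Heat pump: 52,200,000 BTU / 3412 = 15,300 kWh heat; / 3.04 = 5,033 kWh in → × $0.120 = $603.91
Difference = |$978.75 − $603.91| = $374.84 ≈ $375

$375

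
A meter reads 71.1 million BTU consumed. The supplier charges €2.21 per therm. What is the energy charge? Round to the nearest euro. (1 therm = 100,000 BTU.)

71.1 million BTU × (10 therm/million BTU) = 711 therm
Cost = 711 therm × €2.21/therm = €1,571.31 ≈ €1571

€1571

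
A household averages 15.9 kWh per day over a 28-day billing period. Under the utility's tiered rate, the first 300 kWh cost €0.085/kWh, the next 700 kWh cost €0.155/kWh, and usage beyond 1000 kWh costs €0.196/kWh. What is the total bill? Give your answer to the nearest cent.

€48.01

Usage = 15.9 kWh/day × 28 days = 445.2 kWh
First 300 kWh × €0.085 = €25.50
Next 145.2 kWh × €0.155 = €22.51
Remaining tier: 0 kWh (not reached)
Total = €48.01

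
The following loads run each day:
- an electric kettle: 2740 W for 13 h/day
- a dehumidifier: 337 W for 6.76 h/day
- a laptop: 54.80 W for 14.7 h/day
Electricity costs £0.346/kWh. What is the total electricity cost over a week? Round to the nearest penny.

£93.74

electric kettle: 2740 W × 13 h × 7 d = 249,340 Wh = 249.3 kWh
dehumidifier: 337 W × 6.76 h × 7 d = 15,947 Wh = 15.95 kWh
laptop: 54.80 W × 14.7 h × 7 d = 5,639 Wh = 5.639 kWh
Total energy = 249.3 + 15.95 + 5.639 = 270.9 kWh
Cost = 270.9 kWh × £0.346 = £93.74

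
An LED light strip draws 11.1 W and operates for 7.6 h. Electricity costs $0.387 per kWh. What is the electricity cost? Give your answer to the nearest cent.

$0.03

Energy = 11.1 W × 7.6 h = 84 Wh = 0.08436 kWh
Cost = 0.08436 kWh × $0.387/kWh = $0.03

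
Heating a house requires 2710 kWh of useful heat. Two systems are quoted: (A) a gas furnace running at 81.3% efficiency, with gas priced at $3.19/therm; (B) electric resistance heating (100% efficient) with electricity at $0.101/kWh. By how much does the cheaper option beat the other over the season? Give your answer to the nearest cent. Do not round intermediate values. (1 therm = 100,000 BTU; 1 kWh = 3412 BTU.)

Heat load = 2710 kWh × 3412 = 9,246,520 BTU
Gas: input = 9,246,520 / 0.813 = 11,373,333 BTU = 113.7 therm → 113.7 × $3.19 = $362.81
Electric: 9,246,520 BTU / 3412 = 2,710 kWh → × $0.101 = $273.71
Difference = |$362.81 − $273.71| = $89.10

$89.10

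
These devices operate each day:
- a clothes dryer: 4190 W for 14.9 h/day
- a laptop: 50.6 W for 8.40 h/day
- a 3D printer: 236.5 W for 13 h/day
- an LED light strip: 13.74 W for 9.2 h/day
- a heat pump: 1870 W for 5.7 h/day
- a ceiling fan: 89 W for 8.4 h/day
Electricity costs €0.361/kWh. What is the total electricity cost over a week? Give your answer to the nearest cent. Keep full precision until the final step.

€195.75

clothes dryer: 4190 W × 14.9 h × 7 d = 437,017 Wh = 437 kWh
laptop: 50.6 W × 8.40 h × 7 d = 2,975 Wh = 2.975 kWh
3D printer: 236.5 W × 13 h × 7 d = 21,522 Wh = 21.52 kWh
LED light strip: 13.74 W × 9.2 h × 7 d = 885 Wh = 0.8849 kWh
heat pump: 1870 W × 5.7 h × 7 d = 74,613 Wh = 74.61 kWh
ceiling fan: 89 W × 8.4 h × 7 d = 5,233 Wh = 5.233 kWh
Total energy = 437 + 2.975 + 21.52 + 0.8849 + 74.61 + 5.233 = 542.2 kWh
Cost = 542.2 kWh × €0.361 = €195.75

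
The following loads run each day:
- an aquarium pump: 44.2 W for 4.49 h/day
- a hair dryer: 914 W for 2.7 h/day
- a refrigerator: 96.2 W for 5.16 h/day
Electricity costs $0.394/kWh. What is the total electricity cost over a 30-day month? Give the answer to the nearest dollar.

aquarium pump: 44.2 W × 4.49 h × 30 d = 5,954 Wh = 5.954 kWh
hair dryer: 914 W × 2.7 h × 30 d = 74,034 Wh = 74.03 kWh
refrigerator: 96.2 W × 5.16 h × 30 d = 14,892 Wh = 14.89 kWh
Total energy = 5.954 + 74.03 + 14.89 = 94.88 kWh
Cost = 94.88 kWh × $0.394 = $37.38 ≈ $37

$37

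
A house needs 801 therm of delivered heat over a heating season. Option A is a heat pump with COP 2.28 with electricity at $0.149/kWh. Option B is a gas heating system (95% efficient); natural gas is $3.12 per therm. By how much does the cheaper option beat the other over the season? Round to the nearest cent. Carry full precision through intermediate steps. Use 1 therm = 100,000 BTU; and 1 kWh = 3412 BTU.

$1096.48

Heat load = 801 therm × 100,000 = 80,100,000 BTU
Gas: input = 80,100,000 / 0.95 = 84,315,789 BTU = 843.2 therm → 843.2 × $3.12 = $2,630.65
Heat pump: 80,100,000 BTU / 3412 = 23,480 kWh heat; / 2.28 = 10,300 kWh in → × $0.149 = $1,534.18
Difference = |$2,630.65 − $1,534.18| = $1,096.48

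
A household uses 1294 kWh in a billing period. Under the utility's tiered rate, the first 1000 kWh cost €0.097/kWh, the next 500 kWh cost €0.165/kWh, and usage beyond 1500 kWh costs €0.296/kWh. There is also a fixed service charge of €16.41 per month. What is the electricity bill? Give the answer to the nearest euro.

First 1000 kWh × €0.097 = €97.00
Next 294 kWh × €0.165 = €48.51
Remaining tier: 0 kWh (not reached)
Energy charge = €145.51; + service €16.41 = €161.92 ≈ €162

€162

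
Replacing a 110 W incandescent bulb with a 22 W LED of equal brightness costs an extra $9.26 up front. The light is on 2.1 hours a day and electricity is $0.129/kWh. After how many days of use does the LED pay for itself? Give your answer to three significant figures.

388 days

Power saved = 110 − 22 = 88 W
Daily energy saved = 88 W × 2.1 h = 184.8 Wh = 0.1848 kWh
Daily savings = 0.1848 × $0.129 = $0.0238
Payback = $9.26 / $0.0238 per day = 388.4 days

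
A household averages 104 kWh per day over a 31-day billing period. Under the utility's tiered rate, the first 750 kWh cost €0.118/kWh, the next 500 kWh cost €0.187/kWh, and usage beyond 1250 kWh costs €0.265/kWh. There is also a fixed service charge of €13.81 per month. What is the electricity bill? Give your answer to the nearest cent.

€718.92

Usage = 104 kWh/day × 31 days = 3224 kWh
First 750 kWh × €0.118 = €88.50
Next 500 kWh × €0.187 = €93.50
Remaining 1974 kWh × €0.265 = €523.11
Energy charge = €705.11; + service €13.81 = €718.92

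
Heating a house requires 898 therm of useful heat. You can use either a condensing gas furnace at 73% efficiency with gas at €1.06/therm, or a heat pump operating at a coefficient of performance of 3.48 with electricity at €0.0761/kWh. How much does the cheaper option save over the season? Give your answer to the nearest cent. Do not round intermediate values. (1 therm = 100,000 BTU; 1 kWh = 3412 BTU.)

€728.41

Heat load = 898 therm × 100,000 = 89,800,000 BTU
Gas: input = 89,800,000 / 0.73 = 123,013,699 BTU = 1,230 therm → 1,230 × €1.06 = €1,303.95
Heat pump: 89,800,000 BTU / 3412 = 26,320 kWh heat; / 3.48 = 7,563 kWh in → × €0.0761 = €575.54
Difference = |€1,303.95 − €575.54| = €728.41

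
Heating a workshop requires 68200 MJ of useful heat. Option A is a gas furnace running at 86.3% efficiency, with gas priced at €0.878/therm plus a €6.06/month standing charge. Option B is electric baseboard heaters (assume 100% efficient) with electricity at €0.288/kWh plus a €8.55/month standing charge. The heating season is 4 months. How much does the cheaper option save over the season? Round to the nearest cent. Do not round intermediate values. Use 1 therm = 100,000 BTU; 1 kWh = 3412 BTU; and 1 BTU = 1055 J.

Heat load = 68200 MJ = 68,200,000,000 J / 1055 = 64,644,550 BTU
Gas: input = 64,644,550 / 0.863 = 74,906,778 BTU = 749.1 therm → 749.1 × €0.878 = €657.68; + 4 × €6.06 standing = €681.92
Electric: 64,644,550 BTU / 3412 = 18,950 kWh → × €0.288 = €5,456.52; + 4 × €8.55 standing = €5,490.72
Difference = |€681.92 − €5,490.72| = €4,808.79

€4808.79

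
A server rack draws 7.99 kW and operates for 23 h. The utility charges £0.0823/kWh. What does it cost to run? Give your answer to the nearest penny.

Energy = 7990 W × 23 h = 183,770 Wh = 183.8 kWh
Cost = 183.8 kWh × £0.0823/kWh = £15.12

£15.12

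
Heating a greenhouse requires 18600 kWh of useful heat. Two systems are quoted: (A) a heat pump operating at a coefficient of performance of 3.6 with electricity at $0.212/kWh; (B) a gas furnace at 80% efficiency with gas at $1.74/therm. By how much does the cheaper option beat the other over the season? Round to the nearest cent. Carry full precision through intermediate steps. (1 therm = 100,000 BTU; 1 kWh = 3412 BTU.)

Heat load = 18600 kWh × 3412 = 63,463,200 BTU
Gas: input = 63,463,200 / 0.80 = 79,329,000 BTU = 793.3 therm → 793.3 × $1.74 = $1,380.32
Heat pump: 63,463,200 BTU / 3412 = 18,600 kWh heat; / 3.6 = 5,167 kWh in → × $0.212 = $1,095.33
Difference = |$1,380.32 − $1,095.33| = $284.99

$284.99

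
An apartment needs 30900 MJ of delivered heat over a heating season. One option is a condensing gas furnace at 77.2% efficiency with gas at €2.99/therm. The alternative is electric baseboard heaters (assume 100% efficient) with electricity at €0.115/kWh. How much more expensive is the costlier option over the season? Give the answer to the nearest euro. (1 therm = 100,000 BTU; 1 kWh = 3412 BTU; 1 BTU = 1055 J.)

€147

Heat load = 30900 MJ = 30,900,000,000 J / 1055 = 29,289,100 BTU
Gas: input = 29,289,100 / 0.772 = 37,939,248 BTU = 379.4 therm → 379.4 × €2.99 = €1,134.38
Electric: 29,289,100 BTU / 3412 = 8,584 kWh → × €0.115 = €987.18
Difference = |€1,134.38 − €987.18| = €147.21 ≈ €147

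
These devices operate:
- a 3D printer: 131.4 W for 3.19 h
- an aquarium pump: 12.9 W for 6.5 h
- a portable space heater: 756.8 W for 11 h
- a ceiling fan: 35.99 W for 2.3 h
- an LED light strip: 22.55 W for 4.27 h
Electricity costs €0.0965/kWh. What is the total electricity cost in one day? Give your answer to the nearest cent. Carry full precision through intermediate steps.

€0.87

3D printer: 131.4 W × 3.19 h = 419 Wh = 0.4192 kWh
aquarium pump: 12.9 W × 6.5 h = 84 Wh = 0.08385 kWh
portable space heater: 756.8 W × 11 h = 8,325 Wh = 8.325 kWh
ceiling fan: 35.99 W × 2.3 h = 83 Wh = 0.08278 kWh
LED light strip: 22.55 W × 4.27 h = 96 Wh = 0.09629 kWh
Total energy = 0.4192 + 0.08385 + 8.325 + 0.08278 + 0.09629 = 9.007 kWh
Cost = 9.007 kWh × €0.0965 = €0.87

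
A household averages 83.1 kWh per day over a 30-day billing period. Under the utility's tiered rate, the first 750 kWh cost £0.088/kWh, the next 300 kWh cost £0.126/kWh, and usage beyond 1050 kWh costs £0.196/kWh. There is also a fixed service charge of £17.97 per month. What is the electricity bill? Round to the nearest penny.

Usage = 83.1 kWh/day × 30 days = 2493 kWh
First 750 kWh × £0.088 = £66.00
Next 300 kWh × £0.126 = £37.80
Remaining 1443 kWh × £0.196 = £282.83
Energy charge = £386.63; + service £17.97 = £404.60

£404.60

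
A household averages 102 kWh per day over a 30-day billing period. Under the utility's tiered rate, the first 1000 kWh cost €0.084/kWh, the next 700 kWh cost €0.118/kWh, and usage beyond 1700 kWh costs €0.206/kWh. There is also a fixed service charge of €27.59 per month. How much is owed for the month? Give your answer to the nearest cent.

Usage = 102 kWh/day × 30 days = 3060 kWh
First 1000 kWh × €0.084 = €84.00
Next 700 kWh × €0.118 = €82.60
Remaining 1360 kWh × €0.206 = €280.16
Energy charge = €446.76; + service €27.59 = €474.35

€474.35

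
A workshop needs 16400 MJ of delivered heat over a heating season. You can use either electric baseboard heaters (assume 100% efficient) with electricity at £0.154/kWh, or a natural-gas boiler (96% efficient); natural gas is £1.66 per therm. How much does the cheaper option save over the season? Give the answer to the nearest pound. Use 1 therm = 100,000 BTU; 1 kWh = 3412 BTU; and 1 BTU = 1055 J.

£433

Heat load = 16400 MJ = 16,400,000,000 J / 1055 = 15,545,024 BTU
Gas: input = 15,545,024 / 0.96 = 16,192,733 BTU = 161.9 therm → 161.9 × £1.66 = £268.80
Electric: 15,545,024 BTU / 3412 = 4,556 kWh → × £0.154 = £701.62
Difference = |£268.80 − £701.62| = £432.82 ≈ £433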